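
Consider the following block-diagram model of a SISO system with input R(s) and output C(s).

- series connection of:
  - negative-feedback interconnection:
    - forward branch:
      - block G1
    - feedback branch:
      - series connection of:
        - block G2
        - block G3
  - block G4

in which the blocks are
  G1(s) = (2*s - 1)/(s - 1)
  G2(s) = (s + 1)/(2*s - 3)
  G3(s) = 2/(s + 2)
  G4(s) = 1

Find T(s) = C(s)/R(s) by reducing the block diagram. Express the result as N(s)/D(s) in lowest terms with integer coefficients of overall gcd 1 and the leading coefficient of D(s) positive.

Step 1: series reduction of G2, G3 -> (2*s + 2)/(2*s^2 + s - 6)
Step 2: close the feedback loop around G1, (G2*G3) -> (4*s^3 - 13*s + 6)/(2*s^3 + 3*s^2 - 5*s + 4)
Step 3: combine [G1/(1+G1*(G2*G3))], G4 in series, which is the overall transfer function T(s) = C(s)/R(s) in lowest terms

Therefore the answer is (4*s^3 - 13*s + 6)/(2*s^3 + 3*s^2 - 5*s + 4).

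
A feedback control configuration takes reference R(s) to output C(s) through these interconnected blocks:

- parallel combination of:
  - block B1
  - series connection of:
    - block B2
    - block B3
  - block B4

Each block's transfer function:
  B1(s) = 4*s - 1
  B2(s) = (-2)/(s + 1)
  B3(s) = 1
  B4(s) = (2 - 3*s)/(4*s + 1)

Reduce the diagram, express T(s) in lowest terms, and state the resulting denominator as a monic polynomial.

1. series reduction of B2, B3; result (-2)/(s + 1)
2. parallel reduction of B1, (B2*B3), B4; result (16*s^3 + 13*s^2 - 10*s - 1)/(4*s^2 + 5*s + 1)
That last expression is T(s), already simplified. Scaling its denominator by 1/4 (the reciprocal of the leading coefficient) yields the monic denominator.

Hence the answer: s^2 + 5*s/4 + 1/4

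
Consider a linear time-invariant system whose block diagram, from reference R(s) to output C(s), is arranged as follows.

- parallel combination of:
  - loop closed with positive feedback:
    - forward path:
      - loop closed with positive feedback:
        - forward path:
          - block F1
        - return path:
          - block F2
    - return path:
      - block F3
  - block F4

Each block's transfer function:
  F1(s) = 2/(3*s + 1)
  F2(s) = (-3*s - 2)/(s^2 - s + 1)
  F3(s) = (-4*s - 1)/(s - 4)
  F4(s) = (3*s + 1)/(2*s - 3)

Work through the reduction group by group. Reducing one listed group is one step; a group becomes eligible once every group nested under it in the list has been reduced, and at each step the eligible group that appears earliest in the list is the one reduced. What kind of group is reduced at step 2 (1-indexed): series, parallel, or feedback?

[1] close the feedback loop around F1, F2
[2] reduce the feedback loop with forward [F1/(1-F1*F2)] and return F3
[3] parallel reduction of [[F1/(1-F1*F2)]/(1-[F1/(1-F1*F2)]*F3)], F4
Step 2 collapses a feedback group.

Answer: feedback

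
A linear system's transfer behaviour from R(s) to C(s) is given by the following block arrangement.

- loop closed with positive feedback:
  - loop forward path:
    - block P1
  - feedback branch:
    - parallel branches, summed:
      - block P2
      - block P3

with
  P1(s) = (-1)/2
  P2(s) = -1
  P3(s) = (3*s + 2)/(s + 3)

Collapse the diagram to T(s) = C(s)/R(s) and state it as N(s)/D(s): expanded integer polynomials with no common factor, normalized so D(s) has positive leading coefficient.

Step 1. reduce the parallel group P2, P3 -> (2*s - 1)/(s + 3)
Step 2. feedback reduction of P1, (P2+P3); the result is T(s) itself (integer coefficients, no common factor, positive leading denominator coefficient)

Hence the answer: (-s - 3)/(4*s + 5)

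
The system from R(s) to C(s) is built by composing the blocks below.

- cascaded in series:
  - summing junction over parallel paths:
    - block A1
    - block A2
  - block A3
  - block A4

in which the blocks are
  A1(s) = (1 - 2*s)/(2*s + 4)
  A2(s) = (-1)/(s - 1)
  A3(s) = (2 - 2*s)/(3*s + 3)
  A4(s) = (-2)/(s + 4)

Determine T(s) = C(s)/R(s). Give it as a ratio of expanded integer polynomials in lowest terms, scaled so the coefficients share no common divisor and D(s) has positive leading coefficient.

Answer: (-4*s^2 + 2*s - 10)/(3*s^3 + 21*s^2 + 42*s + 24)

Working:
Step 1 - reduce the parallel group A1, A2: (-2*s^2 + s - 5)/(2*s^2 + 2*s - 4)
Step 2 - combine (A1+A2), A3, A4 in series - this is the overall T(s), already in the required normalized form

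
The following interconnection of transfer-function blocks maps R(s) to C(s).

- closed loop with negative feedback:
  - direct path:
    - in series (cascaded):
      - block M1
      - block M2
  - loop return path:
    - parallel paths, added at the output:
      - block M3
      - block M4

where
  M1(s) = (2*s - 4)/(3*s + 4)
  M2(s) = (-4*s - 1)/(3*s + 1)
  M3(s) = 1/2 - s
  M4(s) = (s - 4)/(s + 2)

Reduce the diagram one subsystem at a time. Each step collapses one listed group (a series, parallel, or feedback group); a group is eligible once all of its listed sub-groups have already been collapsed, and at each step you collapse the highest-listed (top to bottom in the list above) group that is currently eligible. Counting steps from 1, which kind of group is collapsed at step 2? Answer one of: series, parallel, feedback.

The answer is parallel.

Reasoning:
[1] combine M1, M2 in series
[2] sum the parallel branches M3, M4
[3] feedback reduction of (M1*M2), (M3+M4)
Step 2: parallel.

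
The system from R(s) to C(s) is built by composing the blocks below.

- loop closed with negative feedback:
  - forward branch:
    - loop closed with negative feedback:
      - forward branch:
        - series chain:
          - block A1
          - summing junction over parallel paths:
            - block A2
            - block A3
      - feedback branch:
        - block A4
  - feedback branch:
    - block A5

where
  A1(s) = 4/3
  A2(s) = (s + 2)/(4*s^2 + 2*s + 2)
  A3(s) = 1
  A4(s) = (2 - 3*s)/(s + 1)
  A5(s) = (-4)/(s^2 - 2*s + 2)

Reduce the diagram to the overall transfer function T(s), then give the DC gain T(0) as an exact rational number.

Step 1. parallel reduction of A2, A3; result (4*s^2 + 3*s + 4)/(4*s^2 + 2*s + 2)
Step 2. cascade A1, (A2+A3); result (8*s^2 + 6*s + 8)/(6*s^2 + 3*s + 3)
Step 3. reduce the feedback loop with forward (A1*(A2+A3)) and return A4; result (-8*s^3 - 14*s^2 - 14*s - 8)/(18*s^3 - 7*s^2 + 6*s - 19)
Step 4. collapse the loop ([(A1*(A2+A3))/(1+(A1*(A2+A3))*A4)] forward, A5 return); result (-8*s^5 + 2*s^4 - 2*s^3 - 8*s^2 - 12*s - 16)/(18*s^5 - 43*s^4 + 88*s^3 + 11*s^2 + 106*s - 6)
That last expression is T(s); at s = 0 only the constant terms survive, so T(0) = -16/(-6) = 8/3.

Hence the answer: 8/3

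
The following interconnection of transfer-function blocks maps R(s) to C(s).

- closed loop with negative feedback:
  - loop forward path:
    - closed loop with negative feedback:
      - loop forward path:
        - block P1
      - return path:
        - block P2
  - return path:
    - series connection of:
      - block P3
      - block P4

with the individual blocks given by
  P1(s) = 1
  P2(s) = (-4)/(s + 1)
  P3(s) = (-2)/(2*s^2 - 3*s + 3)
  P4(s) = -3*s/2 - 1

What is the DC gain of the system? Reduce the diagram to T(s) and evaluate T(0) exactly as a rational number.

1. close the feedback loop around P1, P2 -> (s + 1)/(s - 3)
2. cascade P3, P4 -> (3*s + 2)/(2*s^2 - 3*s + 3)
3. collapse the loop ([P1/(1+P1*P2)] forward, (P3*P4) return) -> (2*s^3 - s^2 + 3)/(2*s^3 - 6*s^2 + 17*s - 7)
The step-3 result is T(s). Setting s = 0: T(0) = 3/(-7) = -3/7.

Final answer: -3/7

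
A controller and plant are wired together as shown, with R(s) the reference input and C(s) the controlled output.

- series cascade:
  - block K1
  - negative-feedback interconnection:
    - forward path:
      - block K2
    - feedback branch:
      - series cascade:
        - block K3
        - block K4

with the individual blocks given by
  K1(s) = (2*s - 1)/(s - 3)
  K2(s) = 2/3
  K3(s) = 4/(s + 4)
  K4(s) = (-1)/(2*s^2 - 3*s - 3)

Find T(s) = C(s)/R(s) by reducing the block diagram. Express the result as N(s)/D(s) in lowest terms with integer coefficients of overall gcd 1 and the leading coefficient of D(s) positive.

1. cascade K3, K4 gives (-4)/(2*s^3 + 5*s^2 - 15*s - 12)
2. feedback reduction of K2, (K3*K4) gives (4*s^3 + 10*s^2 - 30*s - 24)/(6*s^3 + 15*s^2 - 45*s - 44)
3. series reduction of K1, [K2/(1+K2*(K3*K4))], which is the overall transfer function T(s) = C(s)/R(s) in lowest terms

Therefore the answer is (8*s^4 + 16*s^3 - 70*s^2 - 18*s + 24)/(6*s^4 - 3*s^3 - 90*s^2 + 91*s + 132).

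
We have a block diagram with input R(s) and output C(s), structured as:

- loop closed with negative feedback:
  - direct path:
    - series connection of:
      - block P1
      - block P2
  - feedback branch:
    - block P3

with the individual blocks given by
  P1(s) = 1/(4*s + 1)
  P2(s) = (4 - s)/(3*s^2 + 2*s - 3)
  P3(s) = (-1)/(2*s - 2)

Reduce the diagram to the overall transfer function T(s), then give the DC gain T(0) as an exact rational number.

The answer is -4.

Reasoning:
Step 1. cascade P1, P2 -> (4 - s)/(12*s^3 + 11*s^2 - 10*s - 3)
Step 2. apply the feedback formula to (P1*P2), P3 -> (-2*s^2 + 10*s - 8)/(24*s^4 - 2*s^3 - 42*s^2 + 15*s + 2)
The step-2 result is T(s). Setting s = 0: T(0) = -8/2 = -4.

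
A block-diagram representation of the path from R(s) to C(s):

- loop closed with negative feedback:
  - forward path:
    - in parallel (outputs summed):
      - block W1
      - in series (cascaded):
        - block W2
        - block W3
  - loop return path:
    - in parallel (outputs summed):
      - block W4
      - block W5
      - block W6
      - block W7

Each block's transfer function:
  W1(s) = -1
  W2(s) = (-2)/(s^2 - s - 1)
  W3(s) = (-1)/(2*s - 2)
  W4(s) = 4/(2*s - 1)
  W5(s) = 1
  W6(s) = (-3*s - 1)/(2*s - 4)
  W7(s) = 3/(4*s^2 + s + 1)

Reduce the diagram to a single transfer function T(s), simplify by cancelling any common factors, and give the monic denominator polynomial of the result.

The answer is s^6 - 5*s^5/4 + 15*s^4/8 + 13*s^3/6 - s^2/24 + s/12 - 1/12.

Reasoning:
(1) reduce the series chain W2, W3 gives 1/(s^3 - 2*s^2 + 1)
(2) sum the parallel branches W1, (W2*W3) gives (-s^3 + 2*s^2)/(s^3 - 2*s^2 + 1)
(3) combine W4, W5, W6, W7 in parallel gives (-8*s^4 - 6*s^3 - 35*s^2 - 42*s + 1)/(16*s^4 - 36*s^3 + 10*s^2 - 6*s + 4)
(4) collapse the loop ((W1+(W2*W3)) forward, (W4+W5+W6+W7) return) gives (-16*s^6 + 36*s^5 - 10*s^4 + 6*s^3 - 4*s^2)/(24*s^6 - 30*s^5 + 45*s^4 + 52*s^3 - s^2 + 2*s - 2)
The result of step 4 is T(s) in lowest terms. Its denominator has leading coefficient 24; dividing the denominator through by 24 makes it monic.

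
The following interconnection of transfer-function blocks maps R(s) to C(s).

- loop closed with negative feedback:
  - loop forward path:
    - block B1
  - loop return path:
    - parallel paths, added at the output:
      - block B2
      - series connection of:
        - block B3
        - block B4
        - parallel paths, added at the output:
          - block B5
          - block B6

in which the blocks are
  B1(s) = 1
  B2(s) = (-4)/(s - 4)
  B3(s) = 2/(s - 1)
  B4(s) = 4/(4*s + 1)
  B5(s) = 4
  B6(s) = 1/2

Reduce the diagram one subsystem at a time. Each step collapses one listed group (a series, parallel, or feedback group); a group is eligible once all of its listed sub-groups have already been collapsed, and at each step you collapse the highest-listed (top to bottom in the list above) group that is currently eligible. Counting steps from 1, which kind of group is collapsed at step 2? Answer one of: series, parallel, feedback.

Reducing step by step:

(1) combine B5, B6 in parallel
(2) combine B3, B4, (B5+B6) in series
(3) add B2, (B3*B4*(B5+B6)) (parallel)
(4) feedback reduction of B1, (B2+(B3*B4*(B5+B6)))
So the answer for step 2 is series.

Answer: series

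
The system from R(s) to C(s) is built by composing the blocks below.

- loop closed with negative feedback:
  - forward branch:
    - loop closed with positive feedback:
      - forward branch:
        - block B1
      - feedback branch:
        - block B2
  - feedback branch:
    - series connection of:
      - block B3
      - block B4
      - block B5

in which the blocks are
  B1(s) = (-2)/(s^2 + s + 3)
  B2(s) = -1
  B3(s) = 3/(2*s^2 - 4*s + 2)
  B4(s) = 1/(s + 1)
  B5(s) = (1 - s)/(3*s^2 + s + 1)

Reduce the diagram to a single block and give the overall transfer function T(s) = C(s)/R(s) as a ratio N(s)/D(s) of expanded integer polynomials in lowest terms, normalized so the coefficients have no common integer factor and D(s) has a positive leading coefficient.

(1) apply the feedback formula to B1, B2: (-2)/(s^2 + s + 1)
(2) reduce the series chain B3, B4, B5: (-3)/(6*s^4 + 2*s^3 - 4*s^2 - 2*s - 2)
(3) collapse the loop ([B1/(1-B1*B2)] forward, (B3*B4*B5) return), giving the overall T(s)

Final answer: (-6*s^4 - 2*s^3 + 4*s^2 + 2*s + 2)/(3*s^6 + 4*s^5 + 2*s^4 - 2*s^3 - 4*s^2 - 2*s + 2)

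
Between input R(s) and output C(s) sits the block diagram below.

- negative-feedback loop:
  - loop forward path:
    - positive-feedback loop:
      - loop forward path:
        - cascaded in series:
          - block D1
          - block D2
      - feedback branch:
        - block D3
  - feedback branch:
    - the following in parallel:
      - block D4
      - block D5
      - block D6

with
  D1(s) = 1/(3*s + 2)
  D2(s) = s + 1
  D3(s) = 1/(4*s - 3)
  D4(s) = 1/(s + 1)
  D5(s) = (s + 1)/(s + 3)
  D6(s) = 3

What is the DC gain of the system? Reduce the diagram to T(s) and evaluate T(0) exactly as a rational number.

Step 1: reduce the series chain D1, D2; result (s + 1)/(3*s + 2)
Step 2: reduce the feedback loop with forward (D1*D2) and return D3; result (4*s^2 + s - 3)/(12*s^2 - 2*s - 7)
Step 3: combine D4, D5, D6 in parallel; result (4*s^2 + 15*s + 13)/(s^2 + 4*s + 3)
Step 4: feedback reduction of [(D1*D2)/(1-(D1*D2)*D3)], (D4+D5+D6); result (4*s^2 + 9*s - 9)/(28*s^2 + 54*s - 60)
That last expression is T(s); at s = 0 only the constant terms survive, so T(0) = -9/(-60) = 3/20.

Therefore the answer is 3/20.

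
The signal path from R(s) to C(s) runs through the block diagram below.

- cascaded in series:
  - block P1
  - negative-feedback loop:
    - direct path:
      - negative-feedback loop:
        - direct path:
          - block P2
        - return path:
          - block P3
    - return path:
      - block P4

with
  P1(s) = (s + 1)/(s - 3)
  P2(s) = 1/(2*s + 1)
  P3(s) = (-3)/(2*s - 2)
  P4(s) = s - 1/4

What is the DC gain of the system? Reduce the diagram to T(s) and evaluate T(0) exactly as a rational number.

The answer is -4/27.

Reasoning:
Step 1 - apply the feedback formula to P2, P3 -> (2*s - 2)/(4*s^2 - 2*s - 5)
Step 2 - feedback reduction of [P2/(1+P2*P3)], P4 -> (4*s - 4)/(12*s^2 - 9*s - 9)
Step 3 - multiply P1, [[P2/(1+P2*P3)]/(1+[P2/(1+P2*P3)]*P4)] (series) -> (4*s^2 - 4)/(12*s^3 - 45*s^2 + 18*s + 27)
The step-3 result is T(s). Setting s = 0: T(0) = -4/27.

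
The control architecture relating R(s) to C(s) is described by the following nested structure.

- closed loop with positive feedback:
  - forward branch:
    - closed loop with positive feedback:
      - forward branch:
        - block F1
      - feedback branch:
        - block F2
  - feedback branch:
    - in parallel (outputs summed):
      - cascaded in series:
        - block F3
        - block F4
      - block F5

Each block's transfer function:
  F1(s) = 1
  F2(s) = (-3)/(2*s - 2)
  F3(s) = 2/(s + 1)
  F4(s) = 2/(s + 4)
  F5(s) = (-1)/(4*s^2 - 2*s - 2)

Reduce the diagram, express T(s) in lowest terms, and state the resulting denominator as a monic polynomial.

First reduce the diagram to T(s).

Step 1. collapse the loop (F1 forward, F2 return) -> (2*s - 2)/(2*s + 1)
Step 2. series reduction of F3, F4 -> 4/(s^2 + 5*s + 4)
Step 3. parallel reduction of (F3*F4), F5 -> (15*s^2 - 13*s - 12)/(4*s^4 + 18*s^3 + 4*s^2 - 18*s - 8)
Step 4. reduce the feedback loop with forward [F1/(1-F1*F2)] and return ((F3*F4)+F5) -> (2*s^4 + 9*s^3 + 2*s^2 - 9*s - 4)/(2*s^4 + 12*s^3 + 11*s^2 + 17*s + 8)
That last expression is T(s), already simplified. Scaling its denominator by 1/2 (the reciprocal of the leading coefficient) yields the monic denominator.

Answer: s^4 + 6*s^3 + 11*s^2/2 + 17*s/2 + 4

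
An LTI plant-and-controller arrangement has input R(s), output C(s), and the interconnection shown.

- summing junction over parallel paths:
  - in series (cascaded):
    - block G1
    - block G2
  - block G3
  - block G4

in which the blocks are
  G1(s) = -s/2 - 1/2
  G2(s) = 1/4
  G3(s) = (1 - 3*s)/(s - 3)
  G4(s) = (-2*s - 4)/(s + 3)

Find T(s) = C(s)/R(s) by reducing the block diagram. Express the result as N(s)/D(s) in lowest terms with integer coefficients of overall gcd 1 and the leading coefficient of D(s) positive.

First reduce the diagram to T(s).

1. combine G1, G2 in series -> -s/8 - 1/8
2. add (G1*G2), G3, G4 (parallel), which is the overall transfer function T(s) = C(s)/R(s) in lowest terms

Answer: (-s^3 - 41*s^2 - 39*s + 129)/(8*s^2 - 72)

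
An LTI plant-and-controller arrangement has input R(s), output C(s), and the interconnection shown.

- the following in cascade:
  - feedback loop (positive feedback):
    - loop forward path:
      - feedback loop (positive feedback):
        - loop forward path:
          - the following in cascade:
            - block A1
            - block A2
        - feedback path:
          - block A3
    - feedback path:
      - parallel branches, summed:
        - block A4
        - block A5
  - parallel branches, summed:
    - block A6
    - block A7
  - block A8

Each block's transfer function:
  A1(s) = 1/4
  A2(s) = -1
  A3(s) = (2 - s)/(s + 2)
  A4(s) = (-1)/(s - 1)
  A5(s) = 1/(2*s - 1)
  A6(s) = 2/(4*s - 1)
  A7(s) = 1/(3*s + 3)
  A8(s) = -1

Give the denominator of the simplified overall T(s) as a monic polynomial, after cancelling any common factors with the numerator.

The answer is s^5 + 29*s^4/12 - 23*s^3/6 - 19*s^2/8 + 59*s/24 - 5/12.

Reasoning:
Step 1 - multiply A1, A2 (series) = (-1)/4
Step 2 - close the feedback loop around (A1*A2), A3 = (-s - 2)/(3*s + 10)
Step 3 - reduce the parallel group A4, A5 = (-s)/(2*s^2 - 3*s + 1)
Step 4 - apply the feedback formula to [(A1*A2)/(1-(A1*A2)*A3)], (A4+A5) = (-2*s^3 - s^2 + 5*s - 2)/(6*s^3 + 10*s^2 - 29*s + 10)
Step 5 - combine A6, A7 in parallel = (10*s + 5)/(12*s^2 + 9*s - 3)
Step 6 - cascade [[(A1*A2)/(1-(A1*A2)*A3)]/(1-[(A1*A2)/(1-(A1*A2)*A3)]*(A4+A5))], (A6+A7), A8 = (20*s^4 + 20*s^3 - 45*s^2 - 5*s + 10)/(72*s^5 + 174*s^4 - 276*s^3 - 171*s^2 + 177*s - 30)
No further cancellation is possible in the step-6 result, so that is T(s). Its denominator becomes monic after dividing by the leading coefficient 72.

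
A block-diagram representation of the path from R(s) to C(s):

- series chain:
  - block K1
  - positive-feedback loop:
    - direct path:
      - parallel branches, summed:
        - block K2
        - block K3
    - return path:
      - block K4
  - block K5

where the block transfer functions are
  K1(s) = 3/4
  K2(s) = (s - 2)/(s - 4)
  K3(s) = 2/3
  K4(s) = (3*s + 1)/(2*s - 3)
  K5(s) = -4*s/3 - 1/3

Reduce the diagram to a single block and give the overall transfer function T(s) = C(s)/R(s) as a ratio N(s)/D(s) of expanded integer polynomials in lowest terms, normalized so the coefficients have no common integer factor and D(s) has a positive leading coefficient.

[1] add K2, K3 (parallel); result (5*s - 14)/(3*s - 12)
[2] collapse the loop ((K2+K3) forward, K4 return); result (-10*s^2 + 43*s - 42)/(9*s^2 - 4*s - 50)
[3] multiply K1, [(K2+K3)/(1-(K2+K3)*K4)], K5 (series), which is the overall transfer function T(s) = C(s)/R(s) in lowest terms

Therefore the answer is (40*s^3 - 162*s^2 + 125*s + 42)/(36*s^2 - 16*s - 200).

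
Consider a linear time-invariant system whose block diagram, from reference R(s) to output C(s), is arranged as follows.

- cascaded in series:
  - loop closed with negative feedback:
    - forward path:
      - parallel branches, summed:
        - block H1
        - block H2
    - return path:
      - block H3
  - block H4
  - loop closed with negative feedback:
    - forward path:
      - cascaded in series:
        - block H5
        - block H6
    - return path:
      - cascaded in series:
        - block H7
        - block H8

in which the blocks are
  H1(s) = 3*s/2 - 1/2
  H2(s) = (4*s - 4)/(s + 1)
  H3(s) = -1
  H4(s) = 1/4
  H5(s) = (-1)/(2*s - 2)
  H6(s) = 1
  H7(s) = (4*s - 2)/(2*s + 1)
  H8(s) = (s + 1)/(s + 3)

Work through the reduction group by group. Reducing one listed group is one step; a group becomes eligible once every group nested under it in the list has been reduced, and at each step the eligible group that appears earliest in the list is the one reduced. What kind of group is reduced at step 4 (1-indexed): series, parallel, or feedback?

The answer is series.

Reasoning:
1. sum the parallel branches H1, H2
2. close the feedback loop around (H1+H2), H3
3. combine H5, H6 in series
4. combine H7, H8 in series
5. reduce the feedback loop with forward (H5*H6) and return (H7*H8)
6. cascade [(H1+H2)/(1+(H1+H2)*H3)], H4, [(H5*H6)/(1+(H5*H6)*(H7*H8))]
The group at step 4 is a series group.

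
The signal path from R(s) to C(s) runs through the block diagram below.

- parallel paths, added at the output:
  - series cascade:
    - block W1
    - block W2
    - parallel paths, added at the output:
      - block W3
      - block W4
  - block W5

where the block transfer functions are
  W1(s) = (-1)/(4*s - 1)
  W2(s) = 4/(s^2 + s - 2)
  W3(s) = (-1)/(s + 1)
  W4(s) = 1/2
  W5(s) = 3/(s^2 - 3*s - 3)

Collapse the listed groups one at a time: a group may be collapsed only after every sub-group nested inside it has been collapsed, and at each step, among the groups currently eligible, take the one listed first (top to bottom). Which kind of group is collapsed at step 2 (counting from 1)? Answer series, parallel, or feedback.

The answer is series.

Reasoning:
[1] parallel reduction of W3, W4
[2] multiply W1, W2, (W3+W4) (series)
[3] add (W1*W2*(W3+W4)), W5 (parallel)
The group at step 2 is a series group.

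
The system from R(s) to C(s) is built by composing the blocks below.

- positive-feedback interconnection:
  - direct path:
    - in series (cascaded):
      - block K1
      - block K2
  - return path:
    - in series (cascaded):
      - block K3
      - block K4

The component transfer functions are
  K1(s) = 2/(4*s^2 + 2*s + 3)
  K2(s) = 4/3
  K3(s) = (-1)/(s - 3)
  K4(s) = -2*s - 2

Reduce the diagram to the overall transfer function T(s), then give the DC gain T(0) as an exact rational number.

First reduce the diagram to T(s).

Step 1 - reduce the series chain K1, K2: 8/(12*s^2 + 6*s + 9)
Step 2 - reduce the series chain K3, K4: (2*s + 2)/(s - 3)
Step 3 - feedback reduction of (K1*K2), (K3*K4): (8*s - 24)/(12*s^3 - 30*s^2 - 25*s - 43)
Evaluating the step-3 result (the overall T(s)) at s = 0 gives T(0) = -24/(-43) = 24/43.

Answer: 24/43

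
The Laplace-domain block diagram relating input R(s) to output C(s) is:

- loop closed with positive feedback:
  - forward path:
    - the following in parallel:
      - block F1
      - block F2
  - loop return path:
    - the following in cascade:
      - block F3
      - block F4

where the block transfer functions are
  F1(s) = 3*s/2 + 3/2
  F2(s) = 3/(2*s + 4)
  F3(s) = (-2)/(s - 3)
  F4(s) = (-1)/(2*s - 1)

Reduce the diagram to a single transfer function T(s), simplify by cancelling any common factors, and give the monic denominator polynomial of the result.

[1] add F1, F2 (parallel); result (3*s^2 + 9*s + 9)/(2*s + 4)
[2] series reduction of F3, F4; result 2/(2*s^2 - 7*s + 3)
[3] feedback reduction of (F1+F2), (F3*F4); result (6*s^4 - 3*s^3 - 36*s^2 - 36*s + 27)/(4*s^3 - 12*s^2 - 40*s - 6)
That last expression is T(s), already simplified. Scaling its denominator by 1/4 (the reciprocal of the leading coefficient) yields the monic denominator.

Therefore the answer is s^3 - 3*s^2 - 10*s - 3/2.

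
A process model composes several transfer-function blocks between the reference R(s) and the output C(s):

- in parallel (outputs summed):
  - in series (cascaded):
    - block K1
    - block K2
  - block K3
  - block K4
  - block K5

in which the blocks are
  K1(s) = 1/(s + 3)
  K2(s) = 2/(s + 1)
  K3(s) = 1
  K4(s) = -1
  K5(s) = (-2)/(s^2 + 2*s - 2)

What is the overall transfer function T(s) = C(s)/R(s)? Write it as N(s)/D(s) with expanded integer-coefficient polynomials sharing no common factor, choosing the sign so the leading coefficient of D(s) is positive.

The answer is (-4*s - 10)/(s^4 + 6*s^3 + 9*s^2 - 2*s - 6).

Reasoning:
Step 1. combine K1, K2 in series gives 2/(s^2 + 4*s + 3)
Step 2. parallel reduction of (K1*K2), K3, K4, K5, which is the overall transfer function T(s) = C(s)/R(s) in lowest terms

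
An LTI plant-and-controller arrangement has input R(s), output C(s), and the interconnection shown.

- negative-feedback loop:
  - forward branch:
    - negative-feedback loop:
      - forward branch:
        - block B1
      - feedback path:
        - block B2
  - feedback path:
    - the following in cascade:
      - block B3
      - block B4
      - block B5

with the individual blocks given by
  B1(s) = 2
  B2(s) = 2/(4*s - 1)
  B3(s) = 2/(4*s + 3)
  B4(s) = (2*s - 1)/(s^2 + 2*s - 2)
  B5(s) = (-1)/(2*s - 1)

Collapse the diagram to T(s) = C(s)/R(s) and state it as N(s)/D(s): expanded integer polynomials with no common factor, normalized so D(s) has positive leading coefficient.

[1] feedback reduction of B1, B2 -> (8*s - 2)/(4*s + 3)
[2] multiply B3, B4, B5 (series) -> (-2)/(4*s^3 + 11*s^2 - 2*s - 6)
[3] apply the feedback formula to [B1/(1+B1*B2)], (B3*B4*B5) - this is the overall T(s), already in the required normalized form

Answer: (32*s^4 + 80*s^3 - 38*s^2 - 44*s + 12)/(16*s^4 + 56*s^3 + 25*s^2 - 46*s - 14)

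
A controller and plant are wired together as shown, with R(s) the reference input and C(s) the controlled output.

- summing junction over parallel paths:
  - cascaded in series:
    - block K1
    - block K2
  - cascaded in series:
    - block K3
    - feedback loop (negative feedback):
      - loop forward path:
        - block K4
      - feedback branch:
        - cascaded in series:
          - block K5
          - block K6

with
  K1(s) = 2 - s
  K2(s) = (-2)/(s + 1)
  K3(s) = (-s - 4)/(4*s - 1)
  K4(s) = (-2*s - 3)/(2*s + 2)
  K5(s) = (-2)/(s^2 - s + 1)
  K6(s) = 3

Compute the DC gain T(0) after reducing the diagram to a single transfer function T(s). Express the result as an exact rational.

Answer: -23/5

Working:
(1) cascade K1, K2: (2*s - 4)/(s + 1)
(2) series reduction of K5, K6: (-6)/(s^2 - s + 1)
(3) reduce the feedback loop with forward K4 and return (K5*K6): (-2*s^3 - s^2 + s - 3)/(2*s^3 + 12*s + 20)
(4) cascade K3, [K4/(1+K4*(K5*K6))]: (2*s^4 + 9*s^3 + 3*s^2 - s + 12)/(8*s^4 - 2*s^3 + 48*s^2 + 68*s - 20)
(5) sum the parallel branches (K1*K2), (K3*[K4/(1+K4*(K5*K6))]): (18*s^5 - 25*s^4 + 116*s^3 - 54*s^2 - 301*s + 92)/(8*s^5 + 6*s^4 + 46*s^3 + 116*s^2 + 48*s - 20)
Step 5 gives the overall T(s). Then T(0) = 92/(-20) = -23/5.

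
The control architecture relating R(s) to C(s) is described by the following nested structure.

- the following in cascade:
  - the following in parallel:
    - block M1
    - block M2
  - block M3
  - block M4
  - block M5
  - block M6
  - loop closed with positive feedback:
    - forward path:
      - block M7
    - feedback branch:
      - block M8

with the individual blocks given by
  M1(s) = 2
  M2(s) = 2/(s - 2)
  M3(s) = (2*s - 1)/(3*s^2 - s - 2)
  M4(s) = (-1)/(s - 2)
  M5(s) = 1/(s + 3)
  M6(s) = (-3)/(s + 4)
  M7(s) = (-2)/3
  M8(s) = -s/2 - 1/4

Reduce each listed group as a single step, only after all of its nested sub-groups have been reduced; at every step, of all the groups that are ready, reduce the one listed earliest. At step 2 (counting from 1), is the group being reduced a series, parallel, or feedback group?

[1] combine M1, M2 in parallel
[2] apply the feedback formula to M7, M8
[3] series reduction of (M1+M2), M3, M4, M5, M6, [M7/(1-M7*M8)]
The group at step 2 is a feedback group.

Final answer: feedback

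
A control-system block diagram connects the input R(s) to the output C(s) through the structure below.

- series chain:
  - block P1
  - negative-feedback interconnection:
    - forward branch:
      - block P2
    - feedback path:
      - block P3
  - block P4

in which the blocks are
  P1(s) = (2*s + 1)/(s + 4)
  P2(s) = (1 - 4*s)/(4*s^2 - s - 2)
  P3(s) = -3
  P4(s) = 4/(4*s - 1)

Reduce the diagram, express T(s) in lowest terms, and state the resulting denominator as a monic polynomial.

Step 1. reduce the feedback loop with forward P2 and return P3 -> (1 - 4*s)/(4*s^2 + 11*s - 5)
Step 2. series reduction of P1, [P2/(1+P2*P3)], P4 -> (-8*s - 4)/(4*s^3 + 27*s^2 + 39*s - 20)
Step 2 gives the fully reduced T(s), with no common factor left to cancel. The denominator's leading coefficient is 4, so divide each of its coefficients by 4 to get the monic form.

Final answer: s^3 + 27*s^2/4 + 39*s/4 - 5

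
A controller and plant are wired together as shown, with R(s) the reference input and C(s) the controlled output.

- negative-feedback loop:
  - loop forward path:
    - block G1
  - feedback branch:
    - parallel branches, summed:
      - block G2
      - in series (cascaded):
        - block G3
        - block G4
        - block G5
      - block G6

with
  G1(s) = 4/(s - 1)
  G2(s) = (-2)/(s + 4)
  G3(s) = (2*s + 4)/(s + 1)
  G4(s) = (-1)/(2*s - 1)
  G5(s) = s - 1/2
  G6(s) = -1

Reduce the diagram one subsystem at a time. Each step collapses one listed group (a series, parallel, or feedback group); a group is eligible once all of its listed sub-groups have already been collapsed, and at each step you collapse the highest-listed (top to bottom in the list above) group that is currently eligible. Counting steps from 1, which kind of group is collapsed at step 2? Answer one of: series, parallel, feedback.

Answer: parallel

Working:
Step 1: cascade G3, G4, G5
Step 2: parallel reduction of G2, (G3*G4*G5), G6
Step 3: feedback reduction of G1, (G2+(G3*G4*G5)+G6)
Step 2 collapses a parallel group.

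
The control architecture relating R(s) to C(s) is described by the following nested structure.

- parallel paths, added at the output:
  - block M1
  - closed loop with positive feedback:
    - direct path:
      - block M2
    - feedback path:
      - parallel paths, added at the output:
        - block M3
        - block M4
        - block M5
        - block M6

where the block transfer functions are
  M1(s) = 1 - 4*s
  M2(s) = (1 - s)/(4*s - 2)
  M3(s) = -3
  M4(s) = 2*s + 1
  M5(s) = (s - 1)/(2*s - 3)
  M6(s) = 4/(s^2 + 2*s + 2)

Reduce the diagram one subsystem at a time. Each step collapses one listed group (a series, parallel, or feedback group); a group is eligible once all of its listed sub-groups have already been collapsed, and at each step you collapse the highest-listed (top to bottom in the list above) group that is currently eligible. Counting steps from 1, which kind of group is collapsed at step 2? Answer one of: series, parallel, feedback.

Step 1. reduce the parallel group M3, M4, M5, M6
Step 2. collapse the loop (M2 forward, (M3+M4+M5+M6) return)
Step 3. parallel reduction of M1, [M2/(1-M2*(M3+M4+M5+M6))]
Step 2: feedback.

Answer: feedback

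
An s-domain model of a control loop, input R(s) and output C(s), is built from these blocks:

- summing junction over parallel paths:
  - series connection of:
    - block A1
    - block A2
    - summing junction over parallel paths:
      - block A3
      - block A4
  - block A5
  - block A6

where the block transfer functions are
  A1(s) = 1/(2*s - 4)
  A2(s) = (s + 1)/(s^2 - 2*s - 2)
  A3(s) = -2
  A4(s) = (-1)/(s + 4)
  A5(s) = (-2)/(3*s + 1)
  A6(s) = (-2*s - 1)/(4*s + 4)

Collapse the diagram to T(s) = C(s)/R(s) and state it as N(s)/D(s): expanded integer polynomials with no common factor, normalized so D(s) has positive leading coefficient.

Step 1: sum the parallel branches A3, A4 = (-2*s - 9)/(s + 4)
Step 2: cascade A1, A2, (A3+A4) = (-2*s^2 - 11*s - 9)/(2*s^4 - 28*s^2 + 24*s + 32)
Step 3: combine (A1*A2*(A3+A4)), A5, A6 in parallel: this yields T(s), and no further normalization is needed

Answer: (-6*s^6 - 13*s^5 + 63*s^4 + 28*s^3 - 272*s^2 - 410*s - 162)/(12*s^6 + 16*s^5 - 164*s^4 - 80*s^3 + 328*s^2 + 304*s + 64)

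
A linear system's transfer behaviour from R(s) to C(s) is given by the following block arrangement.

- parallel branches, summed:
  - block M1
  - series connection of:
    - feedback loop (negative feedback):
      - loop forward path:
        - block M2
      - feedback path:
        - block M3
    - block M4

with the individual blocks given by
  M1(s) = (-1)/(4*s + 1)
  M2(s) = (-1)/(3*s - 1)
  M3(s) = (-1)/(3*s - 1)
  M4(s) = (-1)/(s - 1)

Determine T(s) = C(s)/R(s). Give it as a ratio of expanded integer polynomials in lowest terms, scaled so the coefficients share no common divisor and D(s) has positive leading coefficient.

Step 1. feedback reduction of M2, M3: (1 - 3*s)/(9*s^2 - 6*s + 2)
Step 2. multiply [M2/(1+M2*M3)], M4 (series): (3*s - 1)/(9*s^3 - 15*s^2 + 8*s - 2)
Step 3. reduce the parallel group M1, ([M2/(1+M2*M3)]*M4), which is the overall transfer function T(s) = C(s)/R(s) in lowest terms

Hence the answer: (-9*s^3 + 27*s^2 - 9*s + 1)/(36*s^4 - 51*s^3 + 17*s^2 - 2)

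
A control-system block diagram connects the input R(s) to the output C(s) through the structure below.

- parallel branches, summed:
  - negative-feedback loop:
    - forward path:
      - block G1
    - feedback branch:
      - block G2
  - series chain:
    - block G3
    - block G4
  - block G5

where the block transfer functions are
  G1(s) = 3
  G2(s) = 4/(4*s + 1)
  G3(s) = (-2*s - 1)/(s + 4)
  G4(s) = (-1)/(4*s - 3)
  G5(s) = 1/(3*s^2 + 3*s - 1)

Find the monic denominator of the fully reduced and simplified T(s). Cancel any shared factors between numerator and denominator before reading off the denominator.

[1] reduce the feedback loop with forward G1 and return G2 = (12*s + 3)/(4*s + 13)
[2] combine G3, G4 in series = (2*s + 1)/(4*s^2 + 13*s - 12)
[3] add [G1/(1+G1*G2)], (G3*G4), G5 (parallel) = (144*s^5 + 672*s^4 + 271*s^3 - 366*s^2 + 127*s - 133)/(48*s^5 + 360*s^4 + 659*s^3 - 209*s^2 - 589*s + 156)
T(s) is the step-3 result (common factors already cancelled). Leading coefficient of the denominator: 48. Divide through by 48 for the monic polynomial.

Hence the answer: s^5 + 15*s^4/2 + 659*s^3/48 - 209*s^2/48 - 589*s/48 + 13/4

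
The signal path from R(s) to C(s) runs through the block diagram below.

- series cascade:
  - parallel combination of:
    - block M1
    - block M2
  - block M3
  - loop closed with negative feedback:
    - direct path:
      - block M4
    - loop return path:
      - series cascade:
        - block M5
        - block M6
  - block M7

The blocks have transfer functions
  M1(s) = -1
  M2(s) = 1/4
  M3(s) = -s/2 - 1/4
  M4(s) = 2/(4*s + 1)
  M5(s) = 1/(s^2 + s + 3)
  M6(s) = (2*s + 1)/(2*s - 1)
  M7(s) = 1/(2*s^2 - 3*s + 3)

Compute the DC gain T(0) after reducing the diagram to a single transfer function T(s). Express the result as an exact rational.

The answer is 3/8.

Reasoning:
Step 1. combine M1, M2 in parallel = (-3)/4
Step 2. multiply M5, M6 (series) = (2*s + 1)/(2*s^3 + s^2 + 5*s - 3)
Step 3. close the feedback loop around M4, (M5*M6) = (4*s^3 + 2*s^2 + 10*s - 6)/(8*s^4 + 6*s^3 + 21*s^2 - 3*s - 1)
Step 4. cascade (M1+M2), M3, [M4/(1+M4*(M5*M6))], M7 = (12*s^4 + 12*s^3 + 33*s^2 - 3*s - 9)/(128*s^6 - 96*s^5 + 384*s^4 - 408*s^3 + 560*s^2 - 48*s - 24)
Step 4 gives the overall T(s). Then T(0) = -9/(-24) = 3/8.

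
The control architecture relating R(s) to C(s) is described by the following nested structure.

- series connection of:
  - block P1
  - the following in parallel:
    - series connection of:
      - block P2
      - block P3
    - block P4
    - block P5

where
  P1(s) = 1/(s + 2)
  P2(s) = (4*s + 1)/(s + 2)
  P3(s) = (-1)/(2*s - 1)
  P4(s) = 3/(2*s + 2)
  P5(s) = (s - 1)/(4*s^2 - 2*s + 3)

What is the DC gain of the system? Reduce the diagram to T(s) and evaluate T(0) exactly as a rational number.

The answer is 5/6.

Reasoning:
1. combine P2, P3 in series, giving (-4*s - 1)/(2*s^2 + 3*s - 2)
2. add (P2*P3), P4, P5 (parallel), giving (-4*s^4 + 6*s^3 - 44*s^2 + 7*s - 20)/(16*s^5 + 32*s^4 + 10*s^2 + 14*s - 12)
3. reduce the series chain P1, ((P2*P3)+P4+P5), giving (-4*s^4 + 6*s^3 - 44*s^2 + 7*s - 20)/(16*s^6 + 64*s^5 + 64*s^4 + 10*s^3 + 34*s^2 + 16*s - 24)
Evaluating the step-3 result (the overall T(s)) at s = 0 gives T(0) = -20/(-24) = 5/6.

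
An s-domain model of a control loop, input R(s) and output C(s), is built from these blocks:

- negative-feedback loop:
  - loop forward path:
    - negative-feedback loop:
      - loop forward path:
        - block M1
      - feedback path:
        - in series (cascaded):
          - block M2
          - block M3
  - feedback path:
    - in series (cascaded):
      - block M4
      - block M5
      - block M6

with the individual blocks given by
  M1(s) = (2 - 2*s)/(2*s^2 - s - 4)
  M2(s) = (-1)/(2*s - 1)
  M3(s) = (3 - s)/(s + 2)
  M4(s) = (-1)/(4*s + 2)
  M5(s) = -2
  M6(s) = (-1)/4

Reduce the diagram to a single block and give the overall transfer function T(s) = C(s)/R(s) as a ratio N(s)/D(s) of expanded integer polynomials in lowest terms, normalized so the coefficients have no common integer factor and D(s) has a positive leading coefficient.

Answer: (-16*s^4 - 16*s^3 + 36*s^2 + 4*s - 8)/(16*s^5 + 24*s^4 - 58*s^3 - 41*s^2 - s + 6)

Working:
Step 1: combine M2, M3 in series -> (s - 3)/(2*s^2 + 3*s - 2)
Step 2: close the feedback loop around M1, (M2*M3) -> (-4*s^3 - 2*s^2 + 10*s - 4)/(4*s^4 + 4*s^3 - 17*s^2 - 2*s + 2)
Step 3: series reduction of M4, M5, M6 -> (-1)/(8*s + 4)
Step 4: feedback reduction of [M1/(1+M1*(M2*M3))], (M4*M5*M6): this yields T(s), and no further normalization is needed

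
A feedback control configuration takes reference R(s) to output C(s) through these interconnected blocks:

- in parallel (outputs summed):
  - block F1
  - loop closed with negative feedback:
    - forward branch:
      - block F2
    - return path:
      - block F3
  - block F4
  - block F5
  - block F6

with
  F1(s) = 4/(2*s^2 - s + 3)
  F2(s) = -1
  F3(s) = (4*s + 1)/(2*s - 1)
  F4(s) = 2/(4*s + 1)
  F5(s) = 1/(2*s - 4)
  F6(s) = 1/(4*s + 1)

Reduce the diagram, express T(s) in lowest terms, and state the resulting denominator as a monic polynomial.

Step 1 - collapse the loop (F2 forward, F3 return) = (2*s - 1)/(2*s + 2)
Step 2 - sum the parallel branches F1, [F2/(1+F2*F3)], F4, F5, F6 = (16*s^5 - 24*s^4 + 68*s^3 - 68*s^2 - 57*s - 43)/(16*s^5 - 20*s^4 - 6*s^3 - 8*s^2 - 50*s - 12)
That last expression is T(s), already simplified. Scaling its denominator by 1/16 (the reciprocal of the leading coefficient) yields the monic denominator.

Answer: s^5 - 5*s^4/4 - 3*s^3/8 - s^2/2 - 25*s/8 - 3/4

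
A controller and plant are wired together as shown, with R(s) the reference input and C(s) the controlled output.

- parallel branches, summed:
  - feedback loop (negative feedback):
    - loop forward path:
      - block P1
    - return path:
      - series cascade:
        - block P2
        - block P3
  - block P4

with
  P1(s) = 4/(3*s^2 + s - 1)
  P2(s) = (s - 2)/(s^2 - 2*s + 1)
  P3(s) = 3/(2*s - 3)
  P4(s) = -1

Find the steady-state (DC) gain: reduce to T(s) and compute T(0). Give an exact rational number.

[1] combine P2, P3 in series = (3*s - 6)/(2*s^3 - 7*s^2 + 8*s - 3)
[2] apply the feedback formula to P1, (P2*P3) = (8*s^3 - 28*s^2 + 32*s - 12)/(6*s^5 - 19*s^4 + 15*s^3 + 6*s^2 + s - 21)
[3] reduce the parallel group [P1/(1+P1*(P2*P3))], P4 = (-6*s^5 + 19*s^4 - 7*s^3 - 34*s^2 + 31*s + 9)/(6*s^5 - 19*s^4 + 15*s^3 + 6*s^2 + s - 21)
DC gain: substitute s = 0 into T(s) from step 3: T(0) = 9/(-21) = -3/7.

Final answer: -3/7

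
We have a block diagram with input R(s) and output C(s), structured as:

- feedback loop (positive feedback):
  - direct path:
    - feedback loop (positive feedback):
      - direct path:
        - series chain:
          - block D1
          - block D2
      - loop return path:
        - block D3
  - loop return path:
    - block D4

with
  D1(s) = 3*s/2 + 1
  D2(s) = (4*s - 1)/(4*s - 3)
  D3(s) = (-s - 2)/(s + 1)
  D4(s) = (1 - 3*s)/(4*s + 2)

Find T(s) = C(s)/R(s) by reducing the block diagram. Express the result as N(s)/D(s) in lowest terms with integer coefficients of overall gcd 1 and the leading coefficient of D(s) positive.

Step 1: reduce the series chain D1, D2; result (12*s^2 + 5*s - 2)/(8*s - 6)
Step 2: collapse the loop ((D1*D2) forward, D3 return); result (12*s^3 + 17*s^2 + 3*s - 2)/(12*s^3 + 37*s^2 + 10*s - 10)
Step 3: close the feedback loop around [(D1*D2)/(1-(D1*D2)*D3)], D4 - this is the overall T(s), already in the required normalized form

Hence the answer: (48*s^4 + 92*s^3 + 46*s^2 - 2*s - 4)/(84*s^4 + 211*s^3 + 106*s^2 - 29*s - 18)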